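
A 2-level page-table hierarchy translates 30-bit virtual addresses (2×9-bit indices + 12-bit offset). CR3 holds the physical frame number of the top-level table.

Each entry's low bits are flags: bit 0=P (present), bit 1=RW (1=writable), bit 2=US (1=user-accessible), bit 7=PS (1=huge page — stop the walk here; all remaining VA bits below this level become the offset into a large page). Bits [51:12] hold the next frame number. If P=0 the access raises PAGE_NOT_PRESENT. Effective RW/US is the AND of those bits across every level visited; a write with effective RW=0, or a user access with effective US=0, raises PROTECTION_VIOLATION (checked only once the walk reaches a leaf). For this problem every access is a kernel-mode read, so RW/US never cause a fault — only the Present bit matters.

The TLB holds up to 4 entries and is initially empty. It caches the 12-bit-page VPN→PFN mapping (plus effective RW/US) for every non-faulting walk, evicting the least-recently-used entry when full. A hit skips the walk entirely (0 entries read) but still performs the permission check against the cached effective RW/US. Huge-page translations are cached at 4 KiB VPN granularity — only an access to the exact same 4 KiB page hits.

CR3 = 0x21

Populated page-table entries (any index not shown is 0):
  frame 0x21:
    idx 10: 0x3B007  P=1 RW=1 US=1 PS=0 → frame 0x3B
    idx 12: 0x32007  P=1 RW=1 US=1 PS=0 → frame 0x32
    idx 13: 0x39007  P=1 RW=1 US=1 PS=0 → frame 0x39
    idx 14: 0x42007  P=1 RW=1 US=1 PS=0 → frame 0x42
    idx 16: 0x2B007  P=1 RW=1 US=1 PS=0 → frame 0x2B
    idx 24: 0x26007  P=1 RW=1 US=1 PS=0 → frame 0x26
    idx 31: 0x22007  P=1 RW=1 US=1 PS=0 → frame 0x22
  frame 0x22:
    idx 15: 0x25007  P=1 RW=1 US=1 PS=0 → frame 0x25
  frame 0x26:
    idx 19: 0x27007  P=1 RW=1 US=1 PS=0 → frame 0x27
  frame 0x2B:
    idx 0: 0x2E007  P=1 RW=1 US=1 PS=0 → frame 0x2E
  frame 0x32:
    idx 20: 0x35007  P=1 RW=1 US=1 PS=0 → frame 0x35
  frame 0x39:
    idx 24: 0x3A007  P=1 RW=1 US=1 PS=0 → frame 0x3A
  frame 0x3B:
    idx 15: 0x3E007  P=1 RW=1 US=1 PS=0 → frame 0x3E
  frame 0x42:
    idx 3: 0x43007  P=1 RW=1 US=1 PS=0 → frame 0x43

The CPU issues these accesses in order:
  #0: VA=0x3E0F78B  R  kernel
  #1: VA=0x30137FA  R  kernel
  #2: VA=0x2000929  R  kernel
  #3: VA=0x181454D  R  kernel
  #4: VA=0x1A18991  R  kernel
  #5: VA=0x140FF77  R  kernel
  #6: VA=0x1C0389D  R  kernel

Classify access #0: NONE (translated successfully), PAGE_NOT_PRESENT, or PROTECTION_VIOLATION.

Walk each access:
#0 VA=0x3E0F78B (r,kernel):
  lvl0: tbl 0x21, slot 31 ⇒ 0x22007 (P1/RW1/US1/PS0)
  lvl1: tbl 0x22, slot 15 ⇒ 0x25007 (P1/RW1/US1/PS0)
  → PA=0x2578B  (2 entries read)
#1 VA=0x30137FA (r,kernel):
  lvl0: tbl 0x21, slot 24 ⇒ 0x26007 (P1/RW1/US1/PS0)
  lvl1: tbl 0x26, slot 19 ⇒ 0x27007 (P1/RW1/US1/PS0)
  → PA=0x277FA  (2 entries read)
#2 VA=0x2000929 (r,kernel):
  lvl0: tbl 0x21, slot 16 ⇒ 0x2B007 (P1/RW1/US1/PS0)
  lvl1: tbl 0x2B, slot 0 ⇒ 0x2E007 (P1/RW1/US1/PS0)
  → PA=0x2E929  (2 entries read)
#3 VA=0x181454D (r,kernel):
  lvl0: tbl 0x21, slot 12 ⇒ 0x32007 (P1/RW1/US1/PS0)
  lvl1: tbl 0x32, slot 20 ⇒ 0x35007 (P1/RW1/US1/PS0)
  → PA=0x3554D  (2 entries read)
#4 VA=0x1A18991 (r,kernel):
  lvl0: tbl 0x21, slot 13 ⇒ 0x39007 (P1/RW1/US1/PS0)
  lvl1: tbl 0x39, slot 24 ⇒ 0x3A007 (P1/RW1/US1/PS0)
  → PA=0x3A991  (2 entries read)
#5 VA=0x140FF77 (r,kernel):
  lvl0: tbl 0x21, slot 10 ⇒ 0x3B007 (P1/RW1/US1/PS0)
  lvl1: tbl 0x3B, slot 15 ⇒ 0x3E007 (P1/RW1/US1/PS0)
  → PA=0x3EF77  (2 entries read)
#6 VA=0x1C0389D (r,kernel):
  lvl0: tbl 0x21, slot 14 ⇒ 0x42007 (P1/RW1/US1/PS0)
  lvl1: tbl 0x42, slot 3 ⇒ 0x43007 (P1/RW1/US1/PS0)
  → PA=0x4389D  (2 entries read)

Access #0 fault: NONE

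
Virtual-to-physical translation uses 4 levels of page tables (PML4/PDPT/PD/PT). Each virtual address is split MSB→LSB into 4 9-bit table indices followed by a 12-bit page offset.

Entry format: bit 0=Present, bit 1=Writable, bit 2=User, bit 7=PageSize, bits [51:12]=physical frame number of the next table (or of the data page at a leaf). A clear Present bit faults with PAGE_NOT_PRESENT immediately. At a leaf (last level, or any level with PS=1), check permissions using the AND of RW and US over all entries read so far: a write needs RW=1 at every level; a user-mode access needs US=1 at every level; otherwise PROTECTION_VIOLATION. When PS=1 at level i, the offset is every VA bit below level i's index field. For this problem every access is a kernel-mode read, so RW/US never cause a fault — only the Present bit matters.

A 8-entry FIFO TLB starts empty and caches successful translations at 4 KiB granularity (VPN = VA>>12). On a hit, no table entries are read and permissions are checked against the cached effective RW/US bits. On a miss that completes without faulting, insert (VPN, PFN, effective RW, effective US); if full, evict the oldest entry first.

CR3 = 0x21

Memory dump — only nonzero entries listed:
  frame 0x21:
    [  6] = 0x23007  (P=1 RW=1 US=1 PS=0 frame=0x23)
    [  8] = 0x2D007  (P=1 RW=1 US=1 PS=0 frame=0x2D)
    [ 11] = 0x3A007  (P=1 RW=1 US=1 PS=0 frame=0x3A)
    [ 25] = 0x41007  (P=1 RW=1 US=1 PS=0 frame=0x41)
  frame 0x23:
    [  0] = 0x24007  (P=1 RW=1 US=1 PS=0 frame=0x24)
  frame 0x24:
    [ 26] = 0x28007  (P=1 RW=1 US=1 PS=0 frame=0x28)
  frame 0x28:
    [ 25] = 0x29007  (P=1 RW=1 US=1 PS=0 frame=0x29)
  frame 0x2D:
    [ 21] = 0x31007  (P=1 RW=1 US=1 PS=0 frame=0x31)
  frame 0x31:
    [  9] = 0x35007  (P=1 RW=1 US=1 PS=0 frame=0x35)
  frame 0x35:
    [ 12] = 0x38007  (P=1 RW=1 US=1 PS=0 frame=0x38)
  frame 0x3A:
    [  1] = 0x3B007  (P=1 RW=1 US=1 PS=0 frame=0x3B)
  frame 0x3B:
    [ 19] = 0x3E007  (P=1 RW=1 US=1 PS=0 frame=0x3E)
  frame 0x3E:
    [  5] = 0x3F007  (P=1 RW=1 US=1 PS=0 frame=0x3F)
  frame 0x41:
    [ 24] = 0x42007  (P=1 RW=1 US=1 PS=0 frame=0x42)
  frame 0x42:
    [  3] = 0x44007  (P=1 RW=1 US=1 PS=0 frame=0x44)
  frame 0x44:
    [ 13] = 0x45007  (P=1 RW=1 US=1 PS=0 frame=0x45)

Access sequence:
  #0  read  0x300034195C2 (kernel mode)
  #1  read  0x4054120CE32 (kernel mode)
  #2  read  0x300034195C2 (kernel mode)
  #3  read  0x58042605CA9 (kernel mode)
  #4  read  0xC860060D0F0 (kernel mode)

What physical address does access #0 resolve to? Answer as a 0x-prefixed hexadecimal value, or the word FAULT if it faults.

Trace:
#0 VA=0x300034195C2 (r,kernel):
  lvl0: tbl 0x21, slot 6 ⇒ 0x23007 (P1/RW1/US1/PS0)
  lvl1: tbl 0x23, slot 0 ⇒ 0x24007 (P1/RW1/US1/PS0)
  lvl2: tbl 0x24, slot 26 ⇒ 0x28007 (P1/RW1/US1/PS0)
  lvl3: tbl 0x28, slot 25 ⇒ 0x29007 (P1/RW1/US1/PS0)
  ⇒ phys 0x295C2  [4 reads]
#1 VA=0x4054120CE32 (r,kernel):
  lvl0: tbl 0x21, slot 8 ⇒ 0x2D007 (P1/RW1/US1/PS0)
  lvl1: tbl 0x2D, slot 21 ⇒ 0x31007 (P1/RW1/US1/PS0)
  lvl2: tbl 0x31, slot 9 ⇒ 0x35007 (P1/RW1/US1/PS0)
  lvl3: tbl 0x35, slot 12 ⇒ 0x38007 (P1/RW1/US1/PS0)
  ⇒ phys 0x38E32  [4 reads]
#2 VA=0x300034195C2 (r,kernel):
  TLB hit vpn=0x30003419 → PA=0x295C2
#3 VA=0x58042605CA9 (r,kernel):
  lvl0: tbl 0x21, slot 11 ⇒ 0x3A007 (P1/RW1/US1/PS0)
  lvl1: tbl 0x3A, slot 1 ⇒ 0x3B007 (P1/RW1/US1/PS0)
  lvl2: tbl 0x3B, slot 19 ⇒ 0x3E007 (P1/RW1/US1/PS0)
  lvl3: tbl 0x3E, slot 5 ⇒ 0x3F007 (P1/RW1/US1/PS0)
  ⇒ phys 0x3FCA9  [4 reads]
#4 VA=0xC860060D0F0 (r,kernel):
  lvl0: tbl 0x21, slot 25 ⇒ 0x41007 (P1/RW1/US1/PS0)
  lvl1: tbl 0x41, slot 24 ⇒ 0x42007 (P1/RW1/US1/PS0)
  lvl2: tbl 0x42, slot 3 ⇒ 0x44007 (P1/RW1/US1/PS0)
  lvl3: tbl 0x44, slot 13 ⇒ 0x45007 (P1/RW1/US1/PS0)
  ⇒ phys 0x450F0  [4 reads]

Access #0 PA: 0x295C2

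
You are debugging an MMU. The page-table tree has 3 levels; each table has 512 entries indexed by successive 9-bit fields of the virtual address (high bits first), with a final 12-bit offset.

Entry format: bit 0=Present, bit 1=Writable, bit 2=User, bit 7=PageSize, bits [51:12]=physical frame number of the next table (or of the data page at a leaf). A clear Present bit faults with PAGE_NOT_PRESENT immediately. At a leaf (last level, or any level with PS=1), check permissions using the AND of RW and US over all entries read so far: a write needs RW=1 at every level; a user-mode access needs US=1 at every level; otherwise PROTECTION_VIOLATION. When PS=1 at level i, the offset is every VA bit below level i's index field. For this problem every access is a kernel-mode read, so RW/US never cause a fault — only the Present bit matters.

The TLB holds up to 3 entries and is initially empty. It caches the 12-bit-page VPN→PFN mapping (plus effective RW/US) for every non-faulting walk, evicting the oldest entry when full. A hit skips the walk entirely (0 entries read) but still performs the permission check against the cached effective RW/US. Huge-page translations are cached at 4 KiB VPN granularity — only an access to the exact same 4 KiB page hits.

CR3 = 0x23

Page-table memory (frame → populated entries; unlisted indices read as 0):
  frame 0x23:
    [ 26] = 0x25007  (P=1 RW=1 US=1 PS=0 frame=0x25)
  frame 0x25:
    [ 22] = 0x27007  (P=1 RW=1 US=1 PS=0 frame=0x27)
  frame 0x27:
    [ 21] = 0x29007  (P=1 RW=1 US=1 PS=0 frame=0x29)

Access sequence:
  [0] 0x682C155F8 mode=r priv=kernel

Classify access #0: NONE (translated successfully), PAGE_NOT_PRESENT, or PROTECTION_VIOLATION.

Walk each access:
#0 VA=0x682C155F8 (r,kernel):
  lvl0: tbl 0x23, slot 26 ⇒ 0x25007 (P1/RW1/US1/PS0)
  lvl1: tbl 0x25, slot 22 ⇒ 0x27007 (P1/RW1/US1/PS0)
  lvl2: tbl 0x27, slot 21 ⇒ 0x29007 (P1/RW1/US1/PS0)
  ✓ 0x295F8  — 3 lookups

Access #0 fault: NONE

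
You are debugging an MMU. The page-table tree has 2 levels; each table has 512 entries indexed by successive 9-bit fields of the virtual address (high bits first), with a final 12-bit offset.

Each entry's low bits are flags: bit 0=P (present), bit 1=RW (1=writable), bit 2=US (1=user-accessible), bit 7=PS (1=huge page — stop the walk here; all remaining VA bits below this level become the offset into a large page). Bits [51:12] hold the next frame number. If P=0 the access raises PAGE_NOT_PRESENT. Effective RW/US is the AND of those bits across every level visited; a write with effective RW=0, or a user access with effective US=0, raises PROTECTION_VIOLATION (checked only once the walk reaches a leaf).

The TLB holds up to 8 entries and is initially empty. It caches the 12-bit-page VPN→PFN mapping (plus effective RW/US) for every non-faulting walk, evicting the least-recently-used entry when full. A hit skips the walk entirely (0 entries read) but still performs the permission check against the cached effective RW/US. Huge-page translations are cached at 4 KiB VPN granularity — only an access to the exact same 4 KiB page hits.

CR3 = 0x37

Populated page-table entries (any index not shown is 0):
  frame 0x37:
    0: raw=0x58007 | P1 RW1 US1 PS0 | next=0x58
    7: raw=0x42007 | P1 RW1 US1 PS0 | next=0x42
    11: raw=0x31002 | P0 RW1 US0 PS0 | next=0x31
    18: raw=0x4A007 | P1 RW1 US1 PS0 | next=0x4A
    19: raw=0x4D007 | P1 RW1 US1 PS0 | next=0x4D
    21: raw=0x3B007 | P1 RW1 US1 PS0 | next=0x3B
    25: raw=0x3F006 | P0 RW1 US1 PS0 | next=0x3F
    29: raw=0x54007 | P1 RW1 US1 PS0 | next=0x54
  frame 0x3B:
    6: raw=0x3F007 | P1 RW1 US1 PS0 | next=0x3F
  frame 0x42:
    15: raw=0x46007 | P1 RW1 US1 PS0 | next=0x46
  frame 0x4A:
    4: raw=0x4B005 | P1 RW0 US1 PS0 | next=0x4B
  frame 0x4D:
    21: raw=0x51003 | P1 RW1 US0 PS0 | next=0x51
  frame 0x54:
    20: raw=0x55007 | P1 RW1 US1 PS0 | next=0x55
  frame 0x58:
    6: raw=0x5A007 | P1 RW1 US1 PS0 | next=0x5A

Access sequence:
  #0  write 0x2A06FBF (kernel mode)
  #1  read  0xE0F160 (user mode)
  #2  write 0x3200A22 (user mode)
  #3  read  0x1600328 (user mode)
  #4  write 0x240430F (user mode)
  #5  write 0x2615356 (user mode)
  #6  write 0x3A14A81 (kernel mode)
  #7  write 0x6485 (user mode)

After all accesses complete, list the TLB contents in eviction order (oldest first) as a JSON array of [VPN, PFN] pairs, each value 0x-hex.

Trace:
#0 VA=0x2A06FBF (w,kernel):
  L0: frame=0x37 idx=21 entry=0x3B007 [P=1 RW=1 US=1 PS=0]
  L1: frame=0x3B idx=6 entry=0x3F007 [P=1 RW=1 US=1 PS=0]
  ⇒ phys 0x3FFBF  [2 reads]
#1 VA=0xE0F160 (r,user):
  L0: frame=0x37 idx=7 entry=0x42007 [P=1 RW=1 US=1 PS=0]
  L1: frame=0x42 idx=15 entry=0x46007 [P=1 RW=1 US=1 PS=0]
  ⇒ phys 0x46160  [2 reads]
#2 VA=0x3200A22 (w,user):
  L0: frame=0x37 idx=25 entry=0x3F006 [P=0 RW=1 US=1 PS=0]
  → PAGE_NOT_PRESENT  (1 entries read)
#3 VA=0x1600328 (r,user):
  L0: frame=0x37 idx=11 entry=0x31002 [P=0 RW=1 US=0 PS=0]
  → PAGE_NOT_PRESENT  (1 entries read)
#4 VA=0x240430F (w,user):
  L0: frame=0x37 idx=18 entry=0x4A007 [P=1 RW=1 US=1 PS=0]
  L1: frame=0x4A idx=4 entry=0x4B005 [P=1 RW=0 US=1 PS=0]
  → PROTECTION_VIOLATION  (2 entries read)
#5 VA=0x2615356 (w,user):
  L0: frame=0x37 idx=19 entry=0x4D007 [P=1 RW=1 US=1 PS=0]
  L1: frame=0x4D idx=21 entry=0x51003 [P=1 RW=1 US=0 PS=0]
  → PROTECTION_VIOLATION  (2 entries read)
#6 VA=0x3A14A81 (w,kernel):
  L0: frame=0x37 idx=29 entry=0x54007 [P=1 RW=1 US=1 PS=0]
  L1: frame=0x54 idx=20 entry=0x55007 [P=1 RW=1 US=1 PS=0]
  ⇒ phys 0x55A81  [2 reads]
#7 VA=0x6485 (w,user):
  L0: frame=0x37 idx=0 entry=0x58007 [P=1 RW=1 US=1 PS=0]
  L1: frame=0x58 idx=6 entry=0x5A007 [P=1 RW=1 US=1 PS=0]
  ⇒ phys 0x5A485  [2 reads]

TLB: [["0x2A06", "0x3F"], ["0xE0F", "0x46"], ["0x3A14", "0x55"], ["0x6", "0x5A"]]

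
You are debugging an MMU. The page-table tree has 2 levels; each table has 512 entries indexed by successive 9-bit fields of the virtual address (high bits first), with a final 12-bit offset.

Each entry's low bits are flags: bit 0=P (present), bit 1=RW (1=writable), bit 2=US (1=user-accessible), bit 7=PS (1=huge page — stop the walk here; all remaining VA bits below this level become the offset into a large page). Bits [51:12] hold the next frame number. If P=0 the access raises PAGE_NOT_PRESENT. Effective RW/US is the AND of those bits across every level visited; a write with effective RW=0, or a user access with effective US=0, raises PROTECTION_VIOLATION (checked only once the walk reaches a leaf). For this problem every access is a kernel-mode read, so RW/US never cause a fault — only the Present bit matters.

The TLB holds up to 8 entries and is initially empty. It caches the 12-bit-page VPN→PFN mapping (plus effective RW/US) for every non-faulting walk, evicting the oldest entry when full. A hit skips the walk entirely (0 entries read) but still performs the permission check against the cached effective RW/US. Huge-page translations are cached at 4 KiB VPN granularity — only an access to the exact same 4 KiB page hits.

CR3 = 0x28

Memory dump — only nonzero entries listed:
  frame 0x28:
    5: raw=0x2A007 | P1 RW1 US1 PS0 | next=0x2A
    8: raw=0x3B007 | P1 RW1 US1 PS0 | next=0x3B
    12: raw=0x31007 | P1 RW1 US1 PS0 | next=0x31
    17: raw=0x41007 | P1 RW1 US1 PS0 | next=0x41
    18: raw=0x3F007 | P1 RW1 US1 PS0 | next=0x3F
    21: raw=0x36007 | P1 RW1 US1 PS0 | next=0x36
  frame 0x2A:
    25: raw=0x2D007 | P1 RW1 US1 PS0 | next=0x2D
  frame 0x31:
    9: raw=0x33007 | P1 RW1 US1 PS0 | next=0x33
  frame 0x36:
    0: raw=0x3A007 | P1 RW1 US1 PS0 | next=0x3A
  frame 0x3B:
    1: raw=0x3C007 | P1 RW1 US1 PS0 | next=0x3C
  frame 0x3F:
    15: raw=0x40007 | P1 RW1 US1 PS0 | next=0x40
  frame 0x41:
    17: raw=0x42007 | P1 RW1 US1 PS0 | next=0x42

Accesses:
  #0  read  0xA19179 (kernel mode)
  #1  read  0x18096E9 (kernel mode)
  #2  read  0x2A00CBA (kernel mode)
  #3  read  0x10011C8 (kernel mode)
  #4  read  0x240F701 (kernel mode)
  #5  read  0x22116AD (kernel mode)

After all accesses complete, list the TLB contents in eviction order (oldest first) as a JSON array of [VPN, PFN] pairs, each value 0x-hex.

Walk each access:
#0 VA=0xA19179 (r,kernel):
  [0] read 0x28 idx=5: raw=0x2A007 flags P=1 W=1 U=1 S=0
  [1] read 0x2A idx=25: raw=0x2D007 flags P=1 W=1 U=1 S=0
  → PA=0x2D179  (2 entries read)
#1 VA=0x18096E9 (r,kernel):
  [0] read 0x28 idx=12: raw=0x31007 flags P=1 W=1 U=1 S=0
  [1] read 0x31 idx=9: raw=0x33007 flags P=1 W=1 U=1 S=0
  → PA=0x336E9  (2 entries read)
#2 VA=0x2A00CBA (r,kernel):
  [0] read 0x28 idx=21: raw=0x36007 flags P=1 W=1 U=1 S=0
  [1] read 0x36 idx=0: raw=0x3A007 flags P=1 W=1 U=1 S=0
  → PA=0x3ACBA  (2 entries read)
#3 VA=0x10011C8 (r,kernel):
  [0] read 0x28 idx=8: raw=0x3B007 flags P=1 W=1 U=1 S=0
  [1] read 0x3B idx=1: raw=0x3C007 flags P=1 W=1 U=1 S=0
  → PA=0x3C1C8  (2 entries read)
#4 VA=0x240F701 (r,kernel):
  [0] read 0x28 idx=18: raw=0x3F007 flags P=1 W=1 U=1 S=0
  [1] read 0x3F idx=15: raw=0x40007 flags P=1 W=1 U=1 S=0
  → PA=0x40701  (2 entries read)
#5 VA=0x22116AD (r,kernel):
  [0] read 0x28 idx=17: raw=0x41007 flags P=1 W=1 U=1 S=0
  [1] read 0x41 idx=17: raw=0x42007 flags P=1 W=1 U=1 S=0
  → PA=0x426AD  (2 entries read)

TLB: [["0xA19", "0x2D"], ["0x1809", "0x33"], ["0x2A00", "0x3A"], ["0x1001", "0x3C"], ["0x240F", "0x40"], ["0x2211", "0x42"]]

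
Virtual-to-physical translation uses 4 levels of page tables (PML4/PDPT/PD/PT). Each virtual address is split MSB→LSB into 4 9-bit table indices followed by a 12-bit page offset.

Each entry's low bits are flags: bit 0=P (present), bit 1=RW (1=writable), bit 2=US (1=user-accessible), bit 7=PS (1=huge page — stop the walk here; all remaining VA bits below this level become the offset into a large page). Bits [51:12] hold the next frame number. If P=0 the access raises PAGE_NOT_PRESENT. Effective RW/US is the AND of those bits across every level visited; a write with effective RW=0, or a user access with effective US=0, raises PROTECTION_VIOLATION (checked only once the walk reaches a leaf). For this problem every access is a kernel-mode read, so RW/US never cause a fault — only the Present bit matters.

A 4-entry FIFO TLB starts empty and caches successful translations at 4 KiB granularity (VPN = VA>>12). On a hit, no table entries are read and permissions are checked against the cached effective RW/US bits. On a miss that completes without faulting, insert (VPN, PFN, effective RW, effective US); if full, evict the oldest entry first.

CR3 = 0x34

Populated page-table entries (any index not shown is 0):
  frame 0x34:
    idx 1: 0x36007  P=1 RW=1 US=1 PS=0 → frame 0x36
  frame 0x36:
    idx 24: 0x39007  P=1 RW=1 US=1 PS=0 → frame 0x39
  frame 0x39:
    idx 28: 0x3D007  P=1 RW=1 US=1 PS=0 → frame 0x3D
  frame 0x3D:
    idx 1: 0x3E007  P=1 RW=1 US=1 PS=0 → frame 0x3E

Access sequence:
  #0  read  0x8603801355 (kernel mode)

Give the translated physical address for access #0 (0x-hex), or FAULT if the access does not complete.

Trace:
#0 VA=0x8603801355 (r,kernel):
  [0] read 0x34 idx=1: raw=0x36007 flags P=1 W=1 U=1 S=0
  [1] read 0x36 idx=24: raw=0x39007 flags P=1 W=1 U=1 S=0
  [2] read 0x39 idx=28: raw=0x3D007 flags P=1 W=1 U=1 S=0
  [3] read 0x3D idx=1: raw=0x3E007 flags P=1 W=1 U=1 S=0
  ⇒ phys 0x3E355  [4 reads]

Access #0 PA: 0x3E355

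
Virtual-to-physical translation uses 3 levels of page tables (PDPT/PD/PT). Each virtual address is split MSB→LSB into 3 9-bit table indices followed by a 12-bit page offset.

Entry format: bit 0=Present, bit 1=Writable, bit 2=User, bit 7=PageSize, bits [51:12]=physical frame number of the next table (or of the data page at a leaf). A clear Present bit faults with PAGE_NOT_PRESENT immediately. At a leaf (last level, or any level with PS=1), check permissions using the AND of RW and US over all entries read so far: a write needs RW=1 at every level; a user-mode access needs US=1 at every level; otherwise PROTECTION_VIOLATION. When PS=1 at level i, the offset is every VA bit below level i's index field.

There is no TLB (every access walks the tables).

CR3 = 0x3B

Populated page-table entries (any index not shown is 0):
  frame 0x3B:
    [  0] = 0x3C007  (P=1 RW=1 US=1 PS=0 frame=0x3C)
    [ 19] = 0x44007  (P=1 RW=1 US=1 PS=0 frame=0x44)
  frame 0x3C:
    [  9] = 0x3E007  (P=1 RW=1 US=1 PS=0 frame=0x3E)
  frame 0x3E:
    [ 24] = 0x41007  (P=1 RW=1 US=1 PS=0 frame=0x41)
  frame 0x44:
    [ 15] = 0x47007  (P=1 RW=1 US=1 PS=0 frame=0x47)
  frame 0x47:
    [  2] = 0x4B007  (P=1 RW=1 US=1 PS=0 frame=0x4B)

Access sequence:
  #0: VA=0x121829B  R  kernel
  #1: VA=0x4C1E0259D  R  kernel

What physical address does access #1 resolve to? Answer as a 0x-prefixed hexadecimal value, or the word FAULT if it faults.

Walk each access:
#0 VA=0x121829B (r,kernel):
  L0: frame=0x3B idx=0 entry=0x3C007 [P=1 RW=1 US=1 PS=0]
  L1: frame=0x3C idx=9 entry=0x3E007 [P=1 RW=1 US=1 PS=0]
  L2: frame=0x3E idx=24 entry=0x41007 [P=1 RW=1 US=1 PS=0]
  ✓ 0x4129B  — 3 lookups
#1 VA=0x4C1E0259D (r,kernel):
  L0: frame=0x3B idx=19 entry=0x44007 [P=1 RW=1 US=1 PS=0]
  L1: frame=0x44 idx=15 entry=0x47007 [P=1 RW=1 US=1 PS=0]
  L2: frame=0x47 idx=2 entry=0x4B007 [P=1 RW=1 US=1 PS=0]
  ✓ 0x4B59D  — 3 lookups

Access #1 PA: 0x4B59D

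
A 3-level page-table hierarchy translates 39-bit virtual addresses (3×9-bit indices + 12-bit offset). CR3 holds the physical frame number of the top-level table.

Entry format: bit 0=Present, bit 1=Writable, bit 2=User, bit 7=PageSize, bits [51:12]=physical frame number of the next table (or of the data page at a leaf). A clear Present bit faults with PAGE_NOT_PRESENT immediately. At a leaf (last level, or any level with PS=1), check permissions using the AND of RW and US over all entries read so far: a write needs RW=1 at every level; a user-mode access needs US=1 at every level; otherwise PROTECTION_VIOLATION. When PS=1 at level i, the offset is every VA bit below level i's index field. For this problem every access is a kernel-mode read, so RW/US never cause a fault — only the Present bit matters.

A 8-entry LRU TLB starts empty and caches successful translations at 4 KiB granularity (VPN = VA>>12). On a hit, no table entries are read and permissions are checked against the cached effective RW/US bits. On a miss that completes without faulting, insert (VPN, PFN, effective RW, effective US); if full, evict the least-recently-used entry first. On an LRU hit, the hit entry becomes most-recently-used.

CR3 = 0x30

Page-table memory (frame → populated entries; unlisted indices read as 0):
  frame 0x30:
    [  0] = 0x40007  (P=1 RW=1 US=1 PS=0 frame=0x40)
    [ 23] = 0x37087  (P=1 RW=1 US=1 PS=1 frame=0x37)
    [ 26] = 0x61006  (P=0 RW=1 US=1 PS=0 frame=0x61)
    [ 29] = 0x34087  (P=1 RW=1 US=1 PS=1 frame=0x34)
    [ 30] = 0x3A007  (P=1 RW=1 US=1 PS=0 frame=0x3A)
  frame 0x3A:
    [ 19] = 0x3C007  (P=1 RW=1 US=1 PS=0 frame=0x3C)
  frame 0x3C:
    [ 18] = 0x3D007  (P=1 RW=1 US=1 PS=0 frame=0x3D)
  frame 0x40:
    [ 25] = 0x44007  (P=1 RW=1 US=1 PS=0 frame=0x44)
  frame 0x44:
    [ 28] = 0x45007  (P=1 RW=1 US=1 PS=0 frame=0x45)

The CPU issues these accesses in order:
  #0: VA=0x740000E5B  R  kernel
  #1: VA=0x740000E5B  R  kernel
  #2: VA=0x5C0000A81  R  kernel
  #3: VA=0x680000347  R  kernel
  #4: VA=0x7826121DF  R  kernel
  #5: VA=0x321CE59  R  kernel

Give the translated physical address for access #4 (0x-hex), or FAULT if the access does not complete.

Trace:
#0 VA=0x740000E5B (r,kernel):
  lvl0: tbl 0x30, slot 29 ⇒ 0x34087 (P1/RW1/US1/PS1)
  ✓ 0x34E5B (huge @L0)  — 1 lookups
#1 VA=0x740000E5B (r,kernel):
  TLB hit vpn=0x740000 → PA=0x34E5B
#2 VA=0x5C0000A81 (r,kernel):
  lvl0: tbl 0x30, slot 23 ⇒ 0x37087 (P1/RW1/US1/PS1)
  ✓ 0x37A81 (huge @L0)  — 1 lookups
#3 VA=0x680000347 (r,kernel):
  lvl0: tbl 0x30, slot 26 ⇒ 0x61006 (P0/RW1/US1/PS0)
  ✗ PAGE_NOT_PRESENT  [1 reads]
#4 VA=0x7826121DF (r,kernel):
  lvl0: tbl 0x30, slot 30 ⇒ 0x3A007 (P1/RW1/US1/PS0)
  lvl1: tbl 0x3A, slot 19 ⇒ 0x3C007 (P1/RW1/US1/PS0)
  lvl2: tbl 0x3C, slot 18 ⇒ 0x3D007 (P1/RW1/US1/PS0)
  ✓ 0x3D1DF  — 3 lookups
#5 VA=0x321CE59 (r,kernel):
  lvl0: tbl 0x30, slot 0 ⇒ 0x40007 (P1/RW1/US1/PS0)
  lvl1: tbl 0x40, slot 25 ⇒ 0x44007 (P1/RW1/US1/PS0)
  lvl2: tbl 0x44, slot 28 ⇒ 0x45007 (P1/RW1/US1/PS0)
  ✓ 0x45E59  — 3 lookups

Access #4 PA: 0x3D1DF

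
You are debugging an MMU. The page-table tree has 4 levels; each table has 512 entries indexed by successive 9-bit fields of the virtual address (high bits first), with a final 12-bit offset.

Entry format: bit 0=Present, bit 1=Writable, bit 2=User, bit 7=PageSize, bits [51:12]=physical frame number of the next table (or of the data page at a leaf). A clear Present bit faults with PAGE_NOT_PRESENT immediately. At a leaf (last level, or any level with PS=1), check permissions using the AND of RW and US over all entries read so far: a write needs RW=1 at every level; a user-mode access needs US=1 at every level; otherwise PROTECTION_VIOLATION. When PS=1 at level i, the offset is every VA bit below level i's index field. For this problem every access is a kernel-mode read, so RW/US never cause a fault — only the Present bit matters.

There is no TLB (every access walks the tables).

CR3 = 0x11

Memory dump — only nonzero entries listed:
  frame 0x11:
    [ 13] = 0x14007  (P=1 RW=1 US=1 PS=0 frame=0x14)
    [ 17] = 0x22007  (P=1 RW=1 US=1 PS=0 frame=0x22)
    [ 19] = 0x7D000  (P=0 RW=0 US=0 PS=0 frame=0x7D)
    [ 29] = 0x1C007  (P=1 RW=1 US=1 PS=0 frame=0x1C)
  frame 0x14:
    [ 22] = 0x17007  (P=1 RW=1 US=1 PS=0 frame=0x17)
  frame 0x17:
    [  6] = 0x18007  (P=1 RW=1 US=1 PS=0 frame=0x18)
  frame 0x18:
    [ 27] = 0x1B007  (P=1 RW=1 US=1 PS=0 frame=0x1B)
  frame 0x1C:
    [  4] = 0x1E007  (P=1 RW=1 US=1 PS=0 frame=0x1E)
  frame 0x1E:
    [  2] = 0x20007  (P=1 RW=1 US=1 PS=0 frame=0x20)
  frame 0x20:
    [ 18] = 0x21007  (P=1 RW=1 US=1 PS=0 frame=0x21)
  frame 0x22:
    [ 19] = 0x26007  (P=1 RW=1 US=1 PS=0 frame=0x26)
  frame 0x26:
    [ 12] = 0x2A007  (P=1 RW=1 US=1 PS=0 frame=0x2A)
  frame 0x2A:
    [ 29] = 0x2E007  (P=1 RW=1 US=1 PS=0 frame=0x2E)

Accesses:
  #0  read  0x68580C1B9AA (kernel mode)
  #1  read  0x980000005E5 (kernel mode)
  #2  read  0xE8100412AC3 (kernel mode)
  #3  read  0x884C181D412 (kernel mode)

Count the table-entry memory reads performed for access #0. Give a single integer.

Trace:
#0 VA=0x68580C1B9AA (r,kernel):
  L0: frame=0x11 idx=13 entry=0x14007 [P=1 RW=1 US=1 PS=0]
  L1: frame=0x14 idx=22 entry=0x17007 [P=1 RW=1 US=1 PS=0]
  L2: frame=0x17 idx=6 entry=0x18007 [P=1 RW=1 US=1 PS=0]
  L3: frame=0x18 idx=27 entry=0x1B007 [P=1 RW=1 US=1 PS=0]
  → PA=0x1B9AA  (4 entries read)
#1 VA=0x980000005E5 (r,kernel):
  L0: frame=0x11 idx=19 entry=0x7D000 [P=0 RW=0 US=0 PS=0]
  ⇒ fault: PAGE_NOT_PRESENT  — 1 lookups
#2 VA=0xE8100412AC3 (r,kernel):
  L0: frame=0x11 idx=29 entry=0x1C007 [P=1 RW=1 US=1 PS=0]
  L1: frame=0x1C idx=4 entry=0x1E007 [P=1 RW=1 US=1 PS=0]
  L2: frame=0x1E idx=2 entry=0x20007 [P=1 RW=1 US=1 PS=0]
  L3: frame=0x20 idx=18 entry=0x21007 [P=1 RW=1 US=1 PS=0]
  → PA=0x21AC3  (4 entries read)
#3 VA=0x884C181D412 (r,kernel):
  L0: frame=0x11 idx=17 entry=0x22007 [P=1 RW=1 US=1 PS=0]
  L1: frame=0x22 idx=19 entry=0x26007 [P=1 RW=1 US=1 PS=0]
  L2: frame=0x26 idx=12 entry=0x2A007 [P=1 RW=1 US=1 PS=0]
  L3: frame=0x2A idx=29 entry=0x2E007 [P=1 RW=1 US=1 PS=0]
  → PA=0x2E412  (4 entries read)

Entries read for #0: 4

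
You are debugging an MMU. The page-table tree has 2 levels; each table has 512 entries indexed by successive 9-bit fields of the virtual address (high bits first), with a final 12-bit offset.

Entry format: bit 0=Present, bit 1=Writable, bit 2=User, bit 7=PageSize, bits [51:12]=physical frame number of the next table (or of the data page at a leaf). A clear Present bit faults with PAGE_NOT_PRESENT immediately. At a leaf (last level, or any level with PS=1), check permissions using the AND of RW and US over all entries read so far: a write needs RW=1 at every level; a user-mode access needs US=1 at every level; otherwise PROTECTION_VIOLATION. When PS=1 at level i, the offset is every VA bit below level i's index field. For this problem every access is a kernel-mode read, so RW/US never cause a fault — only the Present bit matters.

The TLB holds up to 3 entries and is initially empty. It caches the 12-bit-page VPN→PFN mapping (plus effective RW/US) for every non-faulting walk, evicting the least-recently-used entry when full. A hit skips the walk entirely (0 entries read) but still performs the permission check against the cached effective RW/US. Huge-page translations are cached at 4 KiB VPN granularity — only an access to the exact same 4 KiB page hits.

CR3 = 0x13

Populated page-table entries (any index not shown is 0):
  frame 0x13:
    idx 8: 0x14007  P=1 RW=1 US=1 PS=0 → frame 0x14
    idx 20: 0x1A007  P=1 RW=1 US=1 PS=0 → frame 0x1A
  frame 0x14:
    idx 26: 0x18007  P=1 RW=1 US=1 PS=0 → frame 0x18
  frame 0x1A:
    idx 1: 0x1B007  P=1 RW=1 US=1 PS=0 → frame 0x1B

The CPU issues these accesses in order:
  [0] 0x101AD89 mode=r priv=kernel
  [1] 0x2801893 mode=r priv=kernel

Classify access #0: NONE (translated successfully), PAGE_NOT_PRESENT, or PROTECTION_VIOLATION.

Trace:
#0 VA=0x101AD89 (r,kernel):
  [0] read 0x13 idx=8: raw=0x14007 flags P=1 W=1 U=1 S=0
  [1] read 0x14 idx=26: raw=0x18007 flags P=1 W=1 U=1 S=0
  ⇒ phys 0x18D89  [2 reads]
#1 VA=0x2801893 (r,kernel):
  [0] read 0x13 idx=20: raw=0x1A007 flags P=1 W=1 U=1 S=0
  [1] read 0x1A idx=1: raw=0x1B007 flags P=1 W=1 U=1 S=0
  ⇒ phys 0x1B893  [2 reads]

Access #0 fault: NONE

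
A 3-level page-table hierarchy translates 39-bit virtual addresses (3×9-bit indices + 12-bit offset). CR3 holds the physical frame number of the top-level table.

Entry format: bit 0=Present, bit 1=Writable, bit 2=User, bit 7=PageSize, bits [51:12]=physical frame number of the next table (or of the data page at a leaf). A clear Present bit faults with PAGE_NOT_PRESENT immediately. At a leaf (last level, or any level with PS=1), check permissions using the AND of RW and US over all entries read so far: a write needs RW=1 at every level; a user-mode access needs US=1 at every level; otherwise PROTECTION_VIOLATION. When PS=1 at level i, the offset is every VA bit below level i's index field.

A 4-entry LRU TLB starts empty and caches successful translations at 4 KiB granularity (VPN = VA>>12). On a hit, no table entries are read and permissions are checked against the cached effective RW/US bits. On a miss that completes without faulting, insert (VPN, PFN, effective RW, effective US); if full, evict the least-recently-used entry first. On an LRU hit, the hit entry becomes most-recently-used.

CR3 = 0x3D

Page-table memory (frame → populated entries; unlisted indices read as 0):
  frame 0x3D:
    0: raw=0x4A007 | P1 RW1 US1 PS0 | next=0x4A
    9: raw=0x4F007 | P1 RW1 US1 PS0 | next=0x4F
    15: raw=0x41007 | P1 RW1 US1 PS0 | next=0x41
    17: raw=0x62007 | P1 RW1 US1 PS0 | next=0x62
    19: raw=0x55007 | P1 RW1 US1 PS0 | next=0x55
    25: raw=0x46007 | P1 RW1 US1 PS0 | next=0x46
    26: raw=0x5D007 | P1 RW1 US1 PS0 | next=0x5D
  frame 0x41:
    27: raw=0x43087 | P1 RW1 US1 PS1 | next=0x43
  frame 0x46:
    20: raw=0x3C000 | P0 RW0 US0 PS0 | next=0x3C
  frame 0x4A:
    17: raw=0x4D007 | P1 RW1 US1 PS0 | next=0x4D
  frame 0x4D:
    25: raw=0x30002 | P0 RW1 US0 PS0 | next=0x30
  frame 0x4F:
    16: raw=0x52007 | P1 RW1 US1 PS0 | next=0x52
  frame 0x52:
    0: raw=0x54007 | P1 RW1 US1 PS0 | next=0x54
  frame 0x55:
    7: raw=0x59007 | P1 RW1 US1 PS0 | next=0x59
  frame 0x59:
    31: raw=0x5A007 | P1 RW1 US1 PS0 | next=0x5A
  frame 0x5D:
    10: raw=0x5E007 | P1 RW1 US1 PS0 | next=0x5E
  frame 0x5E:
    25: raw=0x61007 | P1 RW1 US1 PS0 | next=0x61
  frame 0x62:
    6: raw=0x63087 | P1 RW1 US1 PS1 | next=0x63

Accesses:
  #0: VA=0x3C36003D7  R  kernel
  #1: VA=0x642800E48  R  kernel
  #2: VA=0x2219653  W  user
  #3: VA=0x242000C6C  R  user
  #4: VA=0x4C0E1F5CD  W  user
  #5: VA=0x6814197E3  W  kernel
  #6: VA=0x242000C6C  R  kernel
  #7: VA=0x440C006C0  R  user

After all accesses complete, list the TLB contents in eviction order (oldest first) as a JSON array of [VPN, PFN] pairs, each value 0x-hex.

Per-access translation:
#0 VA=0x3C36003D7 (r,kernel):
  [0] read 0x3D idx=15: raw=0x41007 flags P=1 W=1 U=1 S=0
  [1] read 0x41 idx=27: raw=0x43087 flags P=1 W=1 U=1 S=1
  ✓ 0x433D7 (huge @L1)  — 2 lookups
#1 VA=0x642800E48 (r,kernel):
  [0] read 0x3D idx=25: raw=0x46007 flags P=1 W=1 U=1 S=0
  [1] read 0x46 idx=20: raw=0x3C000 flags P=0 W=0 U=0 S=0
  ✗ PAGE_NOT_PRESENT  [2 reads]
#2 VA=0x2219653 (w,user):
  [0] read 0x3D idx=0: raw=0x4A007 flags P=1 W=1 U=1 S=0
  [1] read 0x4A idx=17: raw=0x4D007 flags P=1 W=1 U=1 S=0
  [2] read 0x4D idx=25: raw=0x30002 flags P=0 W=1 U=0 S=0
  ✗ PAGE_NOT_PRESENT  [3 reads]
#3 VA=0x242000C6C (r,user):
  [0] read 0x3D idx=9: raw=0x4F007 flags P=1 W=1 U=1 S=0
  [1] read 0x4F idx=16: raw=0x52007 flags P=1 W=1 U=1 S=0
  [2] read 0x52 idx=0: raw=0x54007 flags P=1 W=1 U=1 S=0
  ✓ 0x54C6C  — 3 lookups
#4 VA=0x4C0E1F5CD (w,user):
  [0] read 0x3D idx=19: raw=0x55007 flags P=1 W=1 U=1 S=0
  [1] read 0x55 idx=7: raw=0x59007 flags P=1 W=1 U=1 S=0
  [2] read 0x59 idx=31: raw=0x5A007 flags P=1 W=1 U=1 S=0
  ✓ 0x5A5CD  — 3 lookups
#5 VA=0x6814197E3 (w,kernel):
  [0] read 0x3D idx=26: raw=0x5D007 flags P=1 W=1 U=1 S=0
  [1] read 0x5D idx=10: raw=0x5E007 flags P=1 W=1 U=1 S=0
  [2] read 0x5E idx=25: raw=0x61007 flags P=1 W=1 U=1 S=0
  ✓ 0x617E3  — 3 lookups
#6 VA=0x242000C6C (r,kernel):
  TLB hit vpn=0x242000 → PA=0x54C6C
#7 VA=0x440C006C0 (r,user):
  [0] read 0x3D idx=17: raw=0x62007 flags P=1 W=1 U=1 S=0
  [1] read 0x62 idx=6: raw=0x63087 flags P=1 W=1 U=1 S=1
  ✓ 0x636C0 (huge @L1)  — 2 lookups

TLB: [["0x4C0E1F", "0x5A"], ["0x681419", "0x61"], ["0x242000", "0x54"], ["0x440C00", "0x63"]]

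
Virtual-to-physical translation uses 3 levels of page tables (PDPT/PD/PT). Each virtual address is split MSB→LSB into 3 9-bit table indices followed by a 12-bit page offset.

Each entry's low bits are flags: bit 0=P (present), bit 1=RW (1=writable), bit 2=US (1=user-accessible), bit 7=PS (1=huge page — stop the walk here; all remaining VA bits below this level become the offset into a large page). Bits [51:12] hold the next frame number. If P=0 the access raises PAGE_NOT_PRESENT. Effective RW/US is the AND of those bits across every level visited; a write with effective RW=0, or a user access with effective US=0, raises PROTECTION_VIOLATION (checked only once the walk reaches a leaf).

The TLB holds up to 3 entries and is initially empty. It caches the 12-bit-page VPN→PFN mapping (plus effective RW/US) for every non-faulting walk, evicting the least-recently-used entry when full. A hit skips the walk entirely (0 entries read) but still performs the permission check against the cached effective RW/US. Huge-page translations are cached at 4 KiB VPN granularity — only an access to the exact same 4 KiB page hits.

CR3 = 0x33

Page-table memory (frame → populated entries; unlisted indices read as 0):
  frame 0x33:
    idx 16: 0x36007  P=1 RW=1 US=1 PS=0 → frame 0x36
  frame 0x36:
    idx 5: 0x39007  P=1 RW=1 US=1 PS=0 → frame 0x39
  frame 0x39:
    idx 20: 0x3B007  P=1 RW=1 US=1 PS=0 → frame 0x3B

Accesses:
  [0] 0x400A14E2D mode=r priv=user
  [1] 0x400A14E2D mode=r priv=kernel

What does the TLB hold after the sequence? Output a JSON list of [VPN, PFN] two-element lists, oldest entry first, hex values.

Trace:
#0 VA=0x400A14E2D (r,user):
  [0] read 0x33 idx=16: raw=0x36007 flags P=1 W=1 U=1 S=0
  [1] read 0x36 idx=5: raw=0x39007 flags P=1 W=1 U=1 S=0
  [2] read 0x39 idx=20: raw=0x3B007 flags P=1 W=1 U=1 S=0
  ⇒ phys 0x3BE2D  [3 reads]
#1 VA=0x400A14E2D (r,kernel):
  TLB hit vpn=0x400A14 → PA=0x3BE2D

TLB: [["0x400A14", "0x3B"]]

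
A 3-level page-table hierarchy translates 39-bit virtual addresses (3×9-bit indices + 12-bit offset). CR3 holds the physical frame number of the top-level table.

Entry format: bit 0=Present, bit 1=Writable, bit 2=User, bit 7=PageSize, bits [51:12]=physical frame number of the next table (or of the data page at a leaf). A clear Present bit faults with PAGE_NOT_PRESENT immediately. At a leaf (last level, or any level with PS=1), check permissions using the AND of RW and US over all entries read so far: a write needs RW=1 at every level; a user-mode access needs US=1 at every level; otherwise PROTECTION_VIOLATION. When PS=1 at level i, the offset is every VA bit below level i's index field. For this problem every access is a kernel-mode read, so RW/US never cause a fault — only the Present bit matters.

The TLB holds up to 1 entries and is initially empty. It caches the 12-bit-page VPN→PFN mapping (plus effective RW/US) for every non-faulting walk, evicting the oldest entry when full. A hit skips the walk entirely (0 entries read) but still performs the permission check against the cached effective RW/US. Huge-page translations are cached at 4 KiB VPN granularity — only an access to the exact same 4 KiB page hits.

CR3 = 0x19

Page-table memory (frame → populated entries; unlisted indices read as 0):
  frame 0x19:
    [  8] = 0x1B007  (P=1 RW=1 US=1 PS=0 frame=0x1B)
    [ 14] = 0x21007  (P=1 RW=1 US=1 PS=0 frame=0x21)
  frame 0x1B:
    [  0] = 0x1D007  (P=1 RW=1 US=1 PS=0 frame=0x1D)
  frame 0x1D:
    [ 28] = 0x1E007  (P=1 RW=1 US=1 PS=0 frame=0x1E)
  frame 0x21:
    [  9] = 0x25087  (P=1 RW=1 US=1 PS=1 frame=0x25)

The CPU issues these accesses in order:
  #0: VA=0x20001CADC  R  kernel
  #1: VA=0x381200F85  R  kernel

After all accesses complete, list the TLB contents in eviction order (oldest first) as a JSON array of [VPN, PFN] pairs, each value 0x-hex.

Trace:
#0 VA=0x20001CADC (r,kernel):
  L0: frame=0x19 idx=8 entry=0x1B007 [P=1 RW=1 US=1 PS=0]
  L1: frame=0x1B idx=0 entry=0x1D007 [P=1 RW=1 US=1 PS=0]
  L2: frame=0x1D idx=28 entry=0x1E007 [P=1 RW=1 US=1 PS=0]
  ✓ 0x1EADC  — 3 lookups
#1 VA=0x381200F85 (r,kernel):
  L0: frame=0x19 idx=14 entry=0x21007 [P=1 RW=1 US=1 PS=0]
  L1: frame=0x21 idx=9 entry=0x25087 [P=1 RW=1 US=1 PS=1]
  ✓ 0x25F85 (huge @L1)  — 2 lookups

TLB: [["0x381200", "0x25"]]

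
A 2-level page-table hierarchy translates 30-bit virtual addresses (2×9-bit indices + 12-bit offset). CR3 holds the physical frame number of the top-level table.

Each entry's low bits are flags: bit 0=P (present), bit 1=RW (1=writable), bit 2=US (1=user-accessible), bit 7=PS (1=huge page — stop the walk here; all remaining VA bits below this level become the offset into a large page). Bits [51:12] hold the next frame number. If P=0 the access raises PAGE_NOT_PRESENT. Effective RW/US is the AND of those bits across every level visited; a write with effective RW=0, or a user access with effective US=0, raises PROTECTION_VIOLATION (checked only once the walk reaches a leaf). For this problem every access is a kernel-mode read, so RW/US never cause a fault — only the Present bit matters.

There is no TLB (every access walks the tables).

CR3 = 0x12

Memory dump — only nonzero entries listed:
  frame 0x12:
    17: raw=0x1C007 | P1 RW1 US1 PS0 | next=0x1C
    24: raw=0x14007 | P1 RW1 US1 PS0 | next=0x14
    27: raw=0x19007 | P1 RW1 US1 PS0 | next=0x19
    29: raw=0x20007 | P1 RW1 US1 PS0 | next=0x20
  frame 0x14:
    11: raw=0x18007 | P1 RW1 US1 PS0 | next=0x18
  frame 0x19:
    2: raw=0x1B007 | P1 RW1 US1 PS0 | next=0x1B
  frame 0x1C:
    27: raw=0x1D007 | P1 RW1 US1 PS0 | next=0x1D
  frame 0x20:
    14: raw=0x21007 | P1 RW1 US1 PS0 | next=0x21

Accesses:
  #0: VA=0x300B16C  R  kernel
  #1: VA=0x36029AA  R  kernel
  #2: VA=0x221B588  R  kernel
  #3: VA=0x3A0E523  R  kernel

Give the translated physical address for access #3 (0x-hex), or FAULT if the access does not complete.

Walk each access:
#0 VA=0x300B16C (r,kernel):
  lvl0: tbl 0x12, slot 24 ⇒ 0x14007 (P1/RW1/US1/PS0)
  lvl1: tbl 0x14, slot 11 ⇒ 0x18007 (P1/RW1/US1/PS0)
  ✓ 0x1816C  — 2 lookups
#1 VA=0x36029AA (r,kernel):
  lvl0: tbl 0x12, slot 27 ⇒ 0x19007 (P1/RW1/US1/PS0)
  lvl1: tbl 0x19, slot 2 ⇒ 0x1B007 (P1/RW1/US1/PS0)
  ✓ 0x1B9AA  — 2 lookups
#2 VA=0x221B588 (r,kernel):
  lvl0: tbl 0x12, slot 17 ⇒ 0x1C007 (P1/RW1/US1/PS0)
  lvl1: tbl 0x1C, slot 27 ⇒ 0x1D007 (P1/RW1/US1/PS0)
  ✓ 0x1D588  — 2 lookups
#3 VA=0x3A0E523 (r,kernel):
  lvl0: tbl 0x12, slot 29 ⇒ 0x20007 (P1/RW1/US1/PS0)
  lvl1: tbl 0x20, slot 14 ⇒ 0x21007 (P1/RW1/US1/PS0)
  ✓ 0x21523  — 2 lookups

Access #3 PA: 0x21523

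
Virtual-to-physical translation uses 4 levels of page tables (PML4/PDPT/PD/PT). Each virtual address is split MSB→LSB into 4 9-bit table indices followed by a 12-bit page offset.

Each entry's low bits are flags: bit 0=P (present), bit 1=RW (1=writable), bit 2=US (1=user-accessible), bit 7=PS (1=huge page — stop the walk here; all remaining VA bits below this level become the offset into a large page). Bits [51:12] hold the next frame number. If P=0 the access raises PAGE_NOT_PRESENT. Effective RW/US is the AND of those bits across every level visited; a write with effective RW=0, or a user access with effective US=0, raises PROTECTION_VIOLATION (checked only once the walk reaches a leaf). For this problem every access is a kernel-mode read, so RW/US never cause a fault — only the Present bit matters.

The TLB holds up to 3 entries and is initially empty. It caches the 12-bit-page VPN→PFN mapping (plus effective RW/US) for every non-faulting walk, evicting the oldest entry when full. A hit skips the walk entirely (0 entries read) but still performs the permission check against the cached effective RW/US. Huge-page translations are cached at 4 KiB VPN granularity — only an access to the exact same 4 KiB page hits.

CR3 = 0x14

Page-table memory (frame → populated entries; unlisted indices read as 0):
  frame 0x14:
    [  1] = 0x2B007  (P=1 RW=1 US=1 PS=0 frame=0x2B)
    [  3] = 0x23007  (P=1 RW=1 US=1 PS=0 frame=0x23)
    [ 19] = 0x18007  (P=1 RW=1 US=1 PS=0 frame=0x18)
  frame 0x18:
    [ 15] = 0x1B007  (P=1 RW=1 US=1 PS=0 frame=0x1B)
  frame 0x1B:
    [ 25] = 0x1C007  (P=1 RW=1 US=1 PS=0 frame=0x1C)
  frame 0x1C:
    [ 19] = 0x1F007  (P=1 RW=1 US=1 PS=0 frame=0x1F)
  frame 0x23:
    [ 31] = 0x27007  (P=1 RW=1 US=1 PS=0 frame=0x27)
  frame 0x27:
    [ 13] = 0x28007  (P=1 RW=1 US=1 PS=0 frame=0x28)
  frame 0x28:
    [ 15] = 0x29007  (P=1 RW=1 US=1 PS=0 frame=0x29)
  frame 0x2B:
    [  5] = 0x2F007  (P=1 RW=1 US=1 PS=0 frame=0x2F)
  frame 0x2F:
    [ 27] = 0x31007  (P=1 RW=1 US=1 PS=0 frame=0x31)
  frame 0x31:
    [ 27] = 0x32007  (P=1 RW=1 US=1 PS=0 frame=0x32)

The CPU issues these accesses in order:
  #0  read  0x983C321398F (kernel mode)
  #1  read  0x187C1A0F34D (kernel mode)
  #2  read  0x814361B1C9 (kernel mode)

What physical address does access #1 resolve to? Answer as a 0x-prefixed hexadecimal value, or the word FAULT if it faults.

Walk each access:
#0 VA=0x983C321398F (r,kernel):
  [0] read 0x14 idx=19: raw=0x18007 flags P=1 W=1 U=1 S=0
  [1] read 0x18 idx=15: raw=0x1B007 flags P=1 W=1 U=1 S=0
  [2] read 0x1B idx=25: raw=0x1C007 flags P=1 W=1 U=1 S=0
  [3] read 0x1C idx=19: raw=0x1F007 flags P=1 W=1 U=1 S=0
  ⇒ phys 0x1F98F  [4 reads]
#1 VA=0x187C1A0F34D (r,kernel):
  [0] read 0x14 idx=3: raw=0x23007 flags P=1 W=1 U=1 S=0
  [1] read 0x23 idx=31: raw=0x27007 flags P=1 W=1 U=1 S=0
  [2] read 0x27 idx=13: raw=0x28007 flags P=1 W=1 U=1 S=0
  [3] read 0x28 idx=15: raw=0x29007 flags P=1 W=1 U=1 S=0
  ⇒ phys 0x2934D  [4 reads]
#2 VA=0x814361B1C9 (r,kernel):
  [0] read 0x14 idx=1: raw=0x2B007 flags P=1 W=1 U=1 S=0
  [1] read 0x2B idx=5: raw=0x2F007 flags P=1 W=1 U=1 S=0
  [2] read 0x2F idx=27: raw=0x31007 flags P=1 W=1 U=1 S=0
  [3] read 0x31 idx=27: raw=0x32007 flags P=1 W=1 U=1 S=0
  ⇒ phys 0x321C9  [4 reads]

Access #1 PA: 0x2934D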